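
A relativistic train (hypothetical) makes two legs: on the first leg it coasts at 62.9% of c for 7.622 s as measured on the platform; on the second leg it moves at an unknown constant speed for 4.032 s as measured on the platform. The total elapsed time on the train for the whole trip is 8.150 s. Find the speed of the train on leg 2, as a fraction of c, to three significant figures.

β = 0.834

Leg 1: β = 0.629; γ = 1/√(1 − 0.629²) = 1/√0.6044 = 1.286; τ_1 = 7.622/1.286 = 5.925 s.
Leg 2: speed unknown; τ_2 = 4.032/γ_2.
Total proper time: 5.925 + τ_2 = 8.150, so τ_2 = 8.150 − 5.925 = 2.225 s.
γ_2 = 4.032/2.225 = 1.812; β = √(1 − 1/γ²) = √0.6956.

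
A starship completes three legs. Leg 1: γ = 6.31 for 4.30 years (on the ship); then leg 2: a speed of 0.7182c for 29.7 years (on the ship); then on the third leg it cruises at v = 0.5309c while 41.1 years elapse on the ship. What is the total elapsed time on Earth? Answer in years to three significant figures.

Δt = 118 years

Leg 1: γ = 6.31; Δt_1 = 6.310 × 4.30 = 27.13 years.
Leg 2: γ = 1/√(1 − 0.7182²) = 1/√0.4842 = 1.437; Δt_2 = 1.437 × 29.7 = 42.68 years.
Leg 3: γ = 1/√(1 − 0.5309²) = 1/√0.7181 = 1.180; Δt_3 = 1.180 × 41.1 = 48.50 years.
Total: 27.13 + 42.68 + 48.50 years.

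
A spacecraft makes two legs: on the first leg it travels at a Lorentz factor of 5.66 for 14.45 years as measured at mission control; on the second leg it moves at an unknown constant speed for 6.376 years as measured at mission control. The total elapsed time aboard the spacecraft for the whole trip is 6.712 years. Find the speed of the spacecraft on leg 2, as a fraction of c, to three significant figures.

Leg 1: γ = 5.66; τ_1 = 14.45/5.660 = 2.553 years.
Leg 2: speed unknown; τ_2 = 6.376/γ_2.
Total proper time: 2.553 + τ_2 = 6.712, so τ_2 = 6.712 − 2.553 = 4.159 years.
γ_2 = 6.376/4.159 = 1.533; β = √(1 − 1/γ²) = √0.5745.

β = 0.758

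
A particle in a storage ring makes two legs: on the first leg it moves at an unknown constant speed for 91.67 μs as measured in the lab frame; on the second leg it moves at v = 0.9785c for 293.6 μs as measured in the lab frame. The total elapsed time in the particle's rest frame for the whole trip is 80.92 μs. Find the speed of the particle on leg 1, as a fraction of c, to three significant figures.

Leg 1: speed unknown; τ_1 = 91.67/γ_1.
Leg 2: γ = 1/√(1 − 0.9785²) = 1/√0.04254 = 4.849; τ_2 = 293.6/4.849 = 60.55 μs.
Total proper time: τ_1 + 60.55 = 80.92, so τ_1 = 80.92 − 60.55 = 20.37 μs.
γ_1 = 91.67/20.37 = 4.501; β = √(1 − 1/γ²) = √0.9506.

β = 0.975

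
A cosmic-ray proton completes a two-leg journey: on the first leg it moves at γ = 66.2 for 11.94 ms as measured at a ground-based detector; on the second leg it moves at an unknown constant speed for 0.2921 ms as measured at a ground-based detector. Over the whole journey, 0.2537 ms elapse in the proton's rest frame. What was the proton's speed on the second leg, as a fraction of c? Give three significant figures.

β = 0.968

Leg 1: γ = 66.2; τ_1 = 11.94/66.20 = 0.1804 ms.
Leg 2: speed unknown; τ_2 = 0.2921/γ_2.
Total proper time: 0.1804 + τ_2 = 0.2537, so τ_2 = 0.2537 − 0.1804 = 0.07334 ms.
γ_2 = 0.2921/0.07334 = 3.983; β = √(1 − 1/γ²) = √0.9370.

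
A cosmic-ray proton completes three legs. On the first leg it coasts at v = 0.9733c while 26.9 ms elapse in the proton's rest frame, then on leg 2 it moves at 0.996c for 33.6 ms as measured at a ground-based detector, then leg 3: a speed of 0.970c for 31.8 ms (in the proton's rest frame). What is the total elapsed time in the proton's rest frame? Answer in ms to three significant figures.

τ = 61.7 ms

Leg 1: 26.9 ms is already measured in the proton's rest frame.
Leg 2: γ = 1/√(1 − 0.996²) = 1/√0.007984 = 11.19; τ_2 = 33.6/11.19 = 3.002 ms.
Leg 3: 31.8 ms is already measured in the proton's rest frame.
Total: 26.90 + 3.002 + 31.80 ms.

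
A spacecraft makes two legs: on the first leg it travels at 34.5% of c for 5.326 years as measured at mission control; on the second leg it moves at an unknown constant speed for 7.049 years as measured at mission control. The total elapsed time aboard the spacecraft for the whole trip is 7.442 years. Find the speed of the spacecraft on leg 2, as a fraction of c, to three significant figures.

β = 0.938

Leg 1: β = 0.345; γ = 1/√(1 − 0.345²) = 1/√0.8810 = 1.065; τ_1 = 5.326/1.065 = 4.999 years.
Leg 2: speed unknown; τ_2 = 7.049/γ_2.
Total proper time: 4.999 + τ_2 = 7.442, so τ_2 = 7.442 − 4.999 = 2.443 years.
γ_2 = 7.049/2.443 = 2.885; β = √(1 − 1/γ²) = √0.8799.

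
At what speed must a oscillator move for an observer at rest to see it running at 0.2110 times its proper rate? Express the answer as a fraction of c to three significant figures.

β = 0.977

Rate ratio = 1/γ, so γ = 1/0.2110 = 4.739.
β = √(1 − 1/γ²) = √(1 − 0.2110²) = √0.9555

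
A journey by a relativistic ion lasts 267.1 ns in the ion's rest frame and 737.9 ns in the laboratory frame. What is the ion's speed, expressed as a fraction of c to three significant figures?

The proper time is measured in the ion's rest frame (both events occur at the ion's location); Δt is measured in the laboratory frame. γ = Δt/τ = 737.9/267.1 = 2.763.
β = √(1 − 1/γ²) = √(1 − 0.1310) = √0.8690

v = 0.932c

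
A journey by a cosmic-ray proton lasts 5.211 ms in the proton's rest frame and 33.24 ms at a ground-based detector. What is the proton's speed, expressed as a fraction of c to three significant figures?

v = 0.988c

The proper time is measured in the proton's rest frame (both events occur at the proton's location); Δt is measured at a ground-based detector. γ = Δt/τ = 33.24/5.211 = 6.379.
β = √(1 − 1/γ²) = √(1 − 0.02458) = √0.9754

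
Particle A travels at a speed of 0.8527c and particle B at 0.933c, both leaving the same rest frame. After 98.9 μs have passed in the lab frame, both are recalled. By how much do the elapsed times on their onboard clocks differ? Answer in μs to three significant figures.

A: γ = 1/√(1 − 0.8527²) = 1/√0.2729 = 1.914; τ_A = 98.9/1.914 = 51.67 μs.
B: γ = 1/√(1 − 0.933²) = 1/√0.1295 = 2.779; τ_B = 98.9/2.779 = 35.59 μs.

|τ_A − τ_B| = 16.1 μs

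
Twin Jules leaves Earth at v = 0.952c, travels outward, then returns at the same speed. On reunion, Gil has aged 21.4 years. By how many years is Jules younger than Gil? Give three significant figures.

Δt − τ = 14.8 years

γ = 1/√(1 − 0.952²) = 1/√0.09370 = 3.267
Jules's elapsed proper time: τ = 21.4/3.267 = 6.550 years.
Age gap = Δt − τ = 21.4 − 6.550 years.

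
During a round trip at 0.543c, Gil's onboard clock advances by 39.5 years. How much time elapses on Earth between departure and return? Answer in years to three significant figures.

Δt = 47.0 years

γ = 1/√(1 − 0.543²) = 1/√0.7052 = 1.191
Earth-frame duration is the dilated interval: Δt = γτ = 1.191 × 39.5 years.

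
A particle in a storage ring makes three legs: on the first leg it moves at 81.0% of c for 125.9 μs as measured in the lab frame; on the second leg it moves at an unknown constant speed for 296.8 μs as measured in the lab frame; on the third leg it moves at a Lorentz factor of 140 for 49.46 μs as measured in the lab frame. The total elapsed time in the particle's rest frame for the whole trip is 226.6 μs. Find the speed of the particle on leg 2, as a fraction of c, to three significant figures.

β = 0.858

Leg 1: β = 0.810; γ = 1/√(1 − 0.810²) = 1/√0.3439 = 1.705; τ_1 = 125.9/1.705 = 73.83 μs.
Leg 2: speed unknown; τ_2 = 296.8/γ_2.
Leg 3: γ = 140; τ_3 = 49.46/140.0 = 0.3533 μs.
Total proper time: 73.83 + τ_2 + 0.3533 = 226.6, so τ_2 = 226.6 − 74.18 = 152.4 μs.
γ_2 = 296.8/152.4 = 1.947; β = √(1 − 1/γ²) = √0.7363.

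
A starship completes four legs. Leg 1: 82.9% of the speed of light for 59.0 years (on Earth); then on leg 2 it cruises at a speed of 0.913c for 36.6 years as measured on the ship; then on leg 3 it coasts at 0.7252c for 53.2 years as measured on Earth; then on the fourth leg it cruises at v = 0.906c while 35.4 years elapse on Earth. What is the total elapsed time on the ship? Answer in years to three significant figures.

τ = 121 years

Leg 1: β = 0.829; γ = 1/√(1 − 0.829²) = 1/√0.3128 = 1.788; τ_1 = 59.0/1.788 = 33.00 years.
Leg 2: 36.6 years is already measured on the ship.
Leg 3: γ = 1/√(1 − 0.7252²) = 1/√0.4741 = 1.452; τ_3 = 53.2/1.452 = 36.63 years.
Leg 4: γ = 1/√(1 − 0.906²) = 1/√0.1792 = 2.363; τ_4 = 35.4/2.363 = 14.98 years.
Total: 33.00 + 36.60 + 36.63 + 14.98 years.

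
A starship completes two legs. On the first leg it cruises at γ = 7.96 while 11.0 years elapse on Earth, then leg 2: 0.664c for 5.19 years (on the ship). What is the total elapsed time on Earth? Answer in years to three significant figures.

Δt = 17.9 years

Leg 1: 11.0 years is already measured on Earth.
Leg 2: γ = 1/√(1 − 0.664²) = 1/√0.5591 = 1.337; Δt_2 = 1.337 × 5.19 = 6.941 years.
Total: 11.00 + 6.941 years.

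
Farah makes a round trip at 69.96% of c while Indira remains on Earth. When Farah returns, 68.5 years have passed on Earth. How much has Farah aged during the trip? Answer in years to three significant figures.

τ = 48.9 years

β = 0.6996; γ = 1/√(1 − 0.6996²) = 1/√0.5106 = 1.400
Farah's clock measures proper time along the trip: τ = Δt/γ = 68.5/1.400 years.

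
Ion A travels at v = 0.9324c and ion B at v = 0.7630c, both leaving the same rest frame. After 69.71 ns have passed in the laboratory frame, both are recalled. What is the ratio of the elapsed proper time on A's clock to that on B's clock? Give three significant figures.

A: γ = 1/√(1 − 0.9324²) = 1/√0.1306 = 2.767. B: γ = 1/√(1 − 0.7630²) = 1/√0.4178 = 1.547.
τ_A/τ_B = γ_B/γ_A = 1.547/2.767 = 0.5591, so τ_A/τ_B = 0.5591.

τ_A/τ_B = 0.559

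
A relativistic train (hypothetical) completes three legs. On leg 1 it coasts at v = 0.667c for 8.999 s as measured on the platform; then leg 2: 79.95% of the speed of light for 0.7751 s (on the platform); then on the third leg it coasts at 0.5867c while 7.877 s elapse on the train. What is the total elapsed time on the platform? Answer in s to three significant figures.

Δt = 19.5 s

Leg 1: 8.999 s is already measured on the platform.
Leg 2: 0.7751 s is already measured on the platform.
Leg 3: γ = 1/√(1 − 0.5867²) = 1/√0.6558 = 1.235; Δt_3 = 1.235 × 7.877 = 9.727 s.
Total: 8.999 + 0.7751 + 9.727 s.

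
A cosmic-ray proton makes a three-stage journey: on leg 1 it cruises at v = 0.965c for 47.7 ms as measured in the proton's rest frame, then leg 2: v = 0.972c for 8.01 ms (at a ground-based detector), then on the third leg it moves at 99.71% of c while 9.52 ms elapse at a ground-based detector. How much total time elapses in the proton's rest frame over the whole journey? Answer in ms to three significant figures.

Leg 1: 47.7 ms is already measured in the proton's rest frame.
Leg 2: γ = 1/√(1 − 0.972²) = 1/√0.05522 = 4.256; τ_2 = 8.01/4.256 = 1.882 ms.
Leg 3: β = 0.9971; γ = 1/√(1 − 0.9971²) = 1/√0.005792 = 13.14; τ_3 = 9.52/13.14 = 0.7245 ms.
Total: 47.70 + 1.882 + 0.7245 ms.

τ = 50.3 ms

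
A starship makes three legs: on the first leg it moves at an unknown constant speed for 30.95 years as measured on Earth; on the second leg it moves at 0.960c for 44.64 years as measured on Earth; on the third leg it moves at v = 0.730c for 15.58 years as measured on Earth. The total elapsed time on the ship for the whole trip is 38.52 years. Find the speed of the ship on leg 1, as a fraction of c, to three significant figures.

Leg 1: speed unknown; τ_1 = 30.95/γ_1.
Leg 2: γ = 1/√(1 − 0.960²) = 25/7 ≈ 3.571; τ_2 = 44.64/3.571 = 12.50 years.
Leg 3: γ = 1/√(1 − 0.730²) = 1/√0.4671 = 1.463; τ_3 = 15.58/1.463 = 10.65 years.
Total proper time: τ_1 + 12.50 + 10.65 = 38.52, so τ_1 = 38.52 − 23.15 = 15.37 years.
γ_1 = 30.95/15.37 = 2.013; β = √(1 − 1/γ²) = √0.7533.

β = 0.868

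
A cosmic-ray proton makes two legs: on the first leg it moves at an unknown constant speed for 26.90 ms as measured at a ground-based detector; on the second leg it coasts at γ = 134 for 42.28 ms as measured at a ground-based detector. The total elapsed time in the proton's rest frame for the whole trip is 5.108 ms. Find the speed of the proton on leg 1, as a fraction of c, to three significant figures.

β = 0.984

Leg 1: speed unknown; τ_1 = 26.90/γ_1.
Leg 2: γ = 134; τ_2 = 42.28/134.0 = 0.3155 ms.
Total proper time: τ_1 + 0.3155 = 5.108, so τ_1 = 5.108 − 0.3155 = 4.792 ms.
γ_1 = 26.90/4.792 = 5.613; β = √(1 − 1/γ²) = √0.9683.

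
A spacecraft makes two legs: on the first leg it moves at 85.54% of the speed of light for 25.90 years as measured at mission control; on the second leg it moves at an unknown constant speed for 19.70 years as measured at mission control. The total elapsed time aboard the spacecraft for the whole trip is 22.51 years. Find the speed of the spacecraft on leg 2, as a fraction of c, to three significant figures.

β = 0.887

Leg 1: β = 0.8554; γ = 1/√(1 − 0.8554²) = 1/√0.2683 = 1.931; τ_1 = 25.90/1.931 = 13.42 years.
Leg 2: speed unknown; τ_2 = 19.70/γ_2.
Total proper time: 13.42 + τ_2 = 22.51, so τ_2 = 22.51 − 13.42 = 9.095 years.
γ_2 = 19.70/9.095 = 2.166; β = √(1 − 1/γ²) = √0.7869.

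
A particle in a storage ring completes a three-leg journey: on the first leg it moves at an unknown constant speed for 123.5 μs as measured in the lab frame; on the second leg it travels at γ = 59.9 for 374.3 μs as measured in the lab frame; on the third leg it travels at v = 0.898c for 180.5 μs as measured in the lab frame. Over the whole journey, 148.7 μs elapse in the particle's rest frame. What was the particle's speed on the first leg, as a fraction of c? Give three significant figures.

β = 0.860

Leg 1: speed unknown; τ_1 = 123.5/γ_1.
Leg 2: γ = 59.9; τ_2 = 374.3/59.90 = 6.249 μs.
Leg 3: γ = 1/√(1 − 0.898²) = 1/√0.1936 = 2.273; τ_3 = 180.5/2.273 = 79.42 μs.
Total proper time: τ_1 + 6.249 + 79.42 = 148.7, so τ_1 = 148.7 − 85.67 = 63.03 μs.
γ_1 = 123.5/63.03 = 1.959; β = √(1 − 1/γ²) = √0.7395.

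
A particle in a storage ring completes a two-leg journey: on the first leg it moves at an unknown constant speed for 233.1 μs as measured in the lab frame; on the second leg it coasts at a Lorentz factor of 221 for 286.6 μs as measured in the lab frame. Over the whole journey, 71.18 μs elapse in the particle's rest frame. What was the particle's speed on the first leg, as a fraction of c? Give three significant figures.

Leg 1: speed unknown; τ_1 = 233.1/γ_1.
Leg 2: γ = 221; τ_2 = 286.6/221.0 = 1.297 μs.
Total proper time: τ_1 + 1.297 = 71.18, so τ_1 = 71.18 − 1.297 = 69.88 μs.
γ_1 = 233.1/69.88 = 3.336; β = √(1 − 1/γ²) = √0.9101.

β = 0.954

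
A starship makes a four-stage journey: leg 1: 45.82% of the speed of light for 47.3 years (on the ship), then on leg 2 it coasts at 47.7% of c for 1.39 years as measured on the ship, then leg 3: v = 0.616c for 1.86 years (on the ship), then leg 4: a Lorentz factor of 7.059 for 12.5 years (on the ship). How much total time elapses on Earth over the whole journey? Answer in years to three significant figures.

Leg 1: β = 0.4582; γ = 1/√(1 − 0.4582²) = 1/√0.7901 = 1.125; Δt_1 = 1.125 × 47.3 = 53.21 years.
Leg 2: β = 0.477; γ = 1/√(1 − 0.477²) = 1/√0.7725 = 1.138; Δt_2 = 1.138 × 1.39 = 1.582 years.
Leg 3: γ = 1/√(1 − 0.616²) = 1/√0.6205 = 1.269; Δt_3 = 1.269 × 1.86 = 2.361 years.
Leg 4: γ = 7.059; Δt_4 = 7.059 × 12.5 = 88.24 years.
Total: 53.21 + 1.582 + 2.361 + 88.24 years.

Δt = 145 years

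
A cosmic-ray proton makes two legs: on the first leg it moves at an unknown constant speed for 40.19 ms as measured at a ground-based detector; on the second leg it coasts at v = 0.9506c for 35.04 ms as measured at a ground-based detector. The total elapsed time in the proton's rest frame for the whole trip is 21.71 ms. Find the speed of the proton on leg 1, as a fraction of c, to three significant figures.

β = 0.963

Leg 1: speed unknown; τ_1 = 40.19/γ_1.
Leg 2: γ = 1/√(1 − 0.9506²) = 1/√0.09636 = 3.221; τ_2 = 35.04/3.221 = 10.88 ms.
Total proper time: τ_1 + 10.88 = 21.71, so τ_1 = 21.71 − 10.88 = 10.83 ms.
γ_1 = 40.19/10.83 = 3.710; β = √(1 − 1/γ²) = √0.9273.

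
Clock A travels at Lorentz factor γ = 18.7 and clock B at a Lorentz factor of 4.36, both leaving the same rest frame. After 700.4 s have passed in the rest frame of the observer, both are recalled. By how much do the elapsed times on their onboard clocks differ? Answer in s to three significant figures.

|τ_A − τ_B| = 123 s

A: γ = 18.7; τ_A = 700.4/18.70 = 37.45 s.
B: γ = 4.36; τ_B = 700.4/4.360 = 160.6 s.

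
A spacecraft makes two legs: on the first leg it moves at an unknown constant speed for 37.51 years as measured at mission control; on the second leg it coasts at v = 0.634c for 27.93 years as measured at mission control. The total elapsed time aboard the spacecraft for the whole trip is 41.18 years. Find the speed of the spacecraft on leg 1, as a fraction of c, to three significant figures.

Leg 1: speed unknown; τ_1 = 37.51/γ_1.
Leg 2: γ = 1/√(1 − 0.634²) = 1/√0.5980 = 1.293; τ_2 = 27.93/1.293 = 21.60 years.
Total proper time: τ_1 + 21.60 = 41.18, so τ_1 = 41.18 − 21.60 = 19.58 years.
γ_1 = 37.51/19.58 = 1.916; β = √(1 − 1/γ²) = √0.7275.

β = 0.853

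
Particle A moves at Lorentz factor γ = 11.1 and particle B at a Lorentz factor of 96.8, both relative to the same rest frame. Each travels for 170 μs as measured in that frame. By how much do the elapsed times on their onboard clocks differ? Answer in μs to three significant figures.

|τ_A − τ_B| = 13.6 μs

A: γ = 11.1; τ_A = 170/11.10 = 15.32 μs.
B: γ = 96.8; τ_B = 170/96.80 = 1.756 μs.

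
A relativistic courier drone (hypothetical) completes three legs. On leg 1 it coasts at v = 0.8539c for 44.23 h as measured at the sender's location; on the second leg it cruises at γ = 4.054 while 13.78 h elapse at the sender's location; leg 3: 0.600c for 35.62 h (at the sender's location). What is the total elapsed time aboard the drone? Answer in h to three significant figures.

τ = 54.9 h

Leg 1: γ = 1/√(1 − 0.8539²) = 1/√0.2709 = 1.921; τ_1 = 44.23/1.921 = 23.02 h.
Leg 2: γ = 4.054; τ_2 = 13.78/4.054 = 3.399 h.
Leg 3: γ = 1/√(1 − 0.600²) = 5/4 = 1.250; τ_3 = 35.62/1.250 = 28.50 h.
Total: 23.02 + 3.399 + 28.50 h.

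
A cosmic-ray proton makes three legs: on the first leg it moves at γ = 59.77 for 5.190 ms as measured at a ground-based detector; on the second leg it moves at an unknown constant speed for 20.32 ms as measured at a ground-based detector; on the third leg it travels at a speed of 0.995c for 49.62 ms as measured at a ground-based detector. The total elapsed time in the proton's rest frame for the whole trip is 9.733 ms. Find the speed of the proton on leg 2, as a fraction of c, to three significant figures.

β = 0.973

Leg 1: γ = 59.77; τ_1 = 5.190/59.77 = 0.08683 ms.
Leg 2: speed unknown; τ_2 = 20.32/γ_2.
Leg 3: γ = 1/√(1 − 0.995²) = 1/√0.009975 = 10.01; τ_3 = 49.62/10.01 = 4.956 ms.
Total proper time: 0.08683 + τ_2 + 4.956 = 9.733, so τ_2 = 9.733 − 5.043 = 4.690 ms.
γ_2 = 20.32/4.690 = 4.332; β = √(1 − 1/γ²) = √0.9467.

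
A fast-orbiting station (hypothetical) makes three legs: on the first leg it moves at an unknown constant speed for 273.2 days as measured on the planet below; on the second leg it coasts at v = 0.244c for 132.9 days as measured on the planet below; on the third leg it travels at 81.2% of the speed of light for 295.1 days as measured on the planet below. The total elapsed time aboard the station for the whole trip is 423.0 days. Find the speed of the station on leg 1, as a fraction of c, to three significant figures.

β = 0.895

Leg 1: speed unknown; τ_1 = 273.2/γ_1.
Leg 2: γ = 1/√(1 − 0.244²) = 1/√0.9405 = 1.031; τ_2 = 132.9/1.031 = 128.9 days.
Leg 3: β = 0.812; γ = 1/√(1 − 0.812²) = 1/√0.3407 = 1.713; τ_3 = 295.1/1.713 = 172.2 days.
Total proper time: τ_1 + 128.9 + 172.2 = 423.0, so τ_1 = 423.0 − 301.1 = 121.9 days.
γ_1 = 273.2/121.9 = 2.242; β = √(1 − 1/γ²) = √0.8010.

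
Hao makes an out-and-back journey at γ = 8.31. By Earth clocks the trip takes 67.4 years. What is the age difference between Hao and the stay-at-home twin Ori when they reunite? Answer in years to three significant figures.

γ = 8.31
Hao's elapsed proper time: τ = 67.4/8.310 = 8.111 years.
Age gap = Δt − τ = 67.4 − 8.111 years.

Δt − τ = 59.3 years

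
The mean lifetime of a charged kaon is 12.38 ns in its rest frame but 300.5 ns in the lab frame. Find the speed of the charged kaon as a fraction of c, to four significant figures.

γ = Δt/τ₀ = 300.5/12.38 = 24.27
β = √(1 − 1/γ²) = √(1 − 0.001697) = √0.9983

β = 0.9992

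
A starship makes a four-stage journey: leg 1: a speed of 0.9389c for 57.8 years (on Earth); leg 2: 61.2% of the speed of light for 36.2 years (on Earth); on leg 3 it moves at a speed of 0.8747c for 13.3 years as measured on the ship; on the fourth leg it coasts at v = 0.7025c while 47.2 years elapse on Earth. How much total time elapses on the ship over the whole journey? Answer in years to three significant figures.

Leg 1: γ = 1/√(1 − 0.9389²) = 1/√0.1185 = 2.905; τ_1 = 57.8/2.905 = 19.89 years.
Leg 2: β = 0.612; γ = 1/√(1 − 0.612²) = 1/√0.6255 = 1.264; τ_2 = 36.2/1.264 = 28.63 years.
Leg 3: 13.3 years is already measured on the ship.
Leg 4: γ = 1/√(1 − 0.7025²) = 1/√0.5065 = 1.405; τ_4 = 47.2/1.405 = 33.59 years.
Total: 19.89 + 28.63 + 13.30 + 33.59 years.

τ = 95.4 years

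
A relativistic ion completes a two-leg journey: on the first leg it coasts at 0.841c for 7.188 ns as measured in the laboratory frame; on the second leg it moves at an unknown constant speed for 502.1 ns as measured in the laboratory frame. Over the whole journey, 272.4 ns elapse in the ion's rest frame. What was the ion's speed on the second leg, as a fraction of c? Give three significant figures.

β = 0.845

Leg 1: γ = 1/√(1 − 0.841²) = 1/√0.2927 = 1.848; τ_1 = 7.188/1.848 = 3.889 ns.
Leg 2: speed unknown; τ_2 = 502.1/γ_2.
Total proper time: 3.889 + τ_2 = 272.4, so τ_2 = 272.4 − 3.889 = 268.5 ns.
γ_2 = 502.1/268.5 = 1.870; β = √(1 − 1/γ²) = √0.7140.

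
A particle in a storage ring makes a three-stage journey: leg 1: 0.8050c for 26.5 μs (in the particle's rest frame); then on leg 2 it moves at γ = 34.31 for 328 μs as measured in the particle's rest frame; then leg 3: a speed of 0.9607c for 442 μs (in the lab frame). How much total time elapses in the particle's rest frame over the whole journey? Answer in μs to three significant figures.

Leg 1: 26.5 μs is already measured in the particle's rest frame.
Leg 2: 328 μs is already measured in the particle's rest frame.
Leg 3: γ = 1/√(1 − 0.9607²) = 1/√0.07706 = 3.602; τ_3 = 442/3.602 = 122.7 μs.
Total: 26.50 + 328.0 + 122.7 μs.

τ = 477 μs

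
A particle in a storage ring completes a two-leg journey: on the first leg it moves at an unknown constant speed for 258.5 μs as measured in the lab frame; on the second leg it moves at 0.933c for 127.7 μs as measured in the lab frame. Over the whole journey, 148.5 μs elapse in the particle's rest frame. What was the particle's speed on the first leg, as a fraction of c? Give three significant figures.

β = 0.918

Leg 1: speed unknown; τ_1 = 258.5/γ_1.
Leg 2: γ = 1/√(1 − 0.933²) = 1/√0.1295 = 2.779; τ_2 = 127.7/2.779 = 45.96 μs.
Total proper time: τ_1 + 45.96 = 148.5, so τ_1 = 148.5 − 45.96 = 102.5 μs.
γ_1 = 258.5/102.5 = 2.521; β = √(1 − 1/γ²) = √0.8426.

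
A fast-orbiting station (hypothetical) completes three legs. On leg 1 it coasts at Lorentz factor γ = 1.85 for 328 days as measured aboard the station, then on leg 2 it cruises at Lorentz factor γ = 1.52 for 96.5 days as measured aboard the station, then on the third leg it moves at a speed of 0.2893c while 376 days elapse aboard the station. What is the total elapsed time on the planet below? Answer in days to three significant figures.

Leg 1: γ = 1.85; Δt_1 = 1.850 × 328 = 606.8 days.
Leg 2: γ = 1.52; Δt_2 = 1.520 × 96.5 = 146.7 days.
Leg 3: γ = 1/√(1 − 0.2893²) = 1/√0.9163 = 1.045; Δt_3 = 1.045 × 376 = 392.8 days.
Total: 606.8 + 146.7 + 392.8 days.

Δt = 1150 days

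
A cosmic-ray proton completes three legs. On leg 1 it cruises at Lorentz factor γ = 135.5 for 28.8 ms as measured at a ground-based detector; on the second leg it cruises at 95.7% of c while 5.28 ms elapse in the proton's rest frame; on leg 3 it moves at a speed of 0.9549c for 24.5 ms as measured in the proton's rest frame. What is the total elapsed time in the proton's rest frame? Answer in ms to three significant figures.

τ = 30.0 ms

Leg 1: γ = 135.5; τ_1 = 28.8/135.5 = 0.2125 ms.
Leg 2: 5.28 ms is already measured in the proton's rest frame.
Leg 3: 24.5 ms is already measured in the proton's rest frame.
Total: 0.2125 + 5.280 + 24.50 ms.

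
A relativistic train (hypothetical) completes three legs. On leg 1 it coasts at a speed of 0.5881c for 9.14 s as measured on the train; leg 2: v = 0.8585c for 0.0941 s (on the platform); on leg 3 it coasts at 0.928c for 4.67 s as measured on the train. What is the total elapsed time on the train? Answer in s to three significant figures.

Leg 1: 9.14 s is already measured on the train.
Leg 2: γ = 1/√(1 − 0.8585²) = 1/√0.2630 = 1.950; τ_2 = 0.0941/1.950 = 0.04826 s.
Leg 3: 4.67 s is already measured on the train.
Total: 9.140 + 0.04826 + 4.670 s.

τ = 13.9 s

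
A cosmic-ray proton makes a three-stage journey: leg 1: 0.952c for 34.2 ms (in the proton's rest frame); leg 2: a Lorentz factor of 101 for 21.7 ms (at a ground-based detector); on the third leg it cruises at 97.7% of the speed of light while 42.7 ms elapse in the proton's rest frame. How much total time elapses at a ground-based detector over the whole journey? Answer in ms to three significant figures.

Δt = 334 ms

Leg 1: γ = 1/√(1 − 0.952²) = 1/√0.09370 = 3.267; Δt_1 = 3.267 × 34.2 = 111.7 ms.
Leg 2: 21.7 ms is already measured at a ground-based detector.
Leg 3: β = 0.977; γ = 1/√(1 − 0.977²) = 1/√0.04547 = 4.690; Δt_3 = 4.690 × 42.7 = 200.2 ms.
Total: 111.7 + 21.70 + 200.2 ms.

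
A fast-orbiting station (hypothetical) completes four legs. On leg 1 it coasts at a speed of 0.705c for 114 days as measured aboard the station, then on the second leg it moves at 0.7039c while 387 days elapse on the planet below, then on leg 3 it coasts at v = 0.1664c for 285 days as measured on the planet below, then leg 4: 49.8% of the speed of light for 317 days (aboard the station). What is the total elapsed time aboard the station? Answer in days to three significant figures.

τ = 987 days

Leg 1: 114 days is already measured aboard the station.
Leg 2: γ = 1/√(1 − 0.7039²) = 1/√0.5045 = 1.408; τ_2 = 387/1.408 = 274.9 days.
Leg 3: γ = 1/√(1 − 0.1664²) = 1/√0.9723 = 1.014; τ_3 = 285/1.014 = 281.0 days.
Leg 4: 317 days is already measured aboard the station.
Total: 114.0 + 274.9 + 281.0 + 317.0 days.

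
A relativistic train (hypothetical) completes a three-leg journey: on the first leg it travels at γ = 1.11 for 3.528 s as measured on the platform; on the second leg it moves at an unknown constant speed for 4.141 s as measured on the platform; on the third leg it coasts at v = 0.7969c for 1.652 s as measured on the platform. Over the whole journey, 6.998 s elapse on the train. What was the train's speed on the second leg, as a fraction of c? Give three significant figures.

β = 0.732

Leg 1: γ = 1.11; τ_1 = 3.528/1.110 = 3.178 s.
Leg 2: speed unknown; τ_2 = 4.141/γ_2.
Leg 3: γ = 1/√(1 − 0.7969²) = 1/√0.3650 = 1.655; τ_3 = 1.652/1.655 = 0.9980 s.
Total proper time: 3.178 + τ_2 + 0.9980 = 6.998, so τ_2 = 6.998 − 4.176 = 2.822 s.
γ_2 = 4.141/2.822 = 1.468; β = √(1 − 1/γ²) = √0.5357.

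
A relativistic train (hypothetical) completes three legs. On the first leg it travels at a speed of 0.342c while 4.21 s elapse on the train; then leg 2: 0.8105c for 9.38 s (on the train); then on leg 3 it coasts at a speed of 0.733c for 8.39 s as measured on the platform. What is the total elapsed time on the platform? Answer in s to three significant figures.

Δt = 28.9 s

Leg 1: γ = 1/√(1 − 0.342²) = 1/√0.8830 = 1.064; Δt_1 = 1.064 × 4.21 = 4.480 s.
Leg 2: γ = 1/√(1 − 0.8105²) = 1/√0.3431 = 1.707; Δt_2 = 1.707 × 9.38 = 16.01 s.
Leg 3: 8.39 s is already measured on the platform.
Total: 4.480 + 16.01 + 8.390 s.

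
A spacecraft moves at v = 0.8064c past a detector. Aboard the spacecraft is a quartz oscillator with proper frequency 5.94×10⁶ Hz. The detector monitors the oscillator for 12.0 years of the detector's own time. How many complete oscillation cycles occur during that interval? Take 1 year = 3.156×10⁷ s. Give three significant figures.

γ = 1/√(1 − 0.8064²) = 1/√0.3497 = 1.691
During 12.0 years of lab time, the oscillator's proper time advances by τ = Δt/γ = 12.0/1.691 = 7.096 years = 2.240×10⁸ s.
N = f × τ = 5.94×10⁶ × 2.240×10⁸ = 1.330×10¹⁵.

N = 1.33×10¹⁵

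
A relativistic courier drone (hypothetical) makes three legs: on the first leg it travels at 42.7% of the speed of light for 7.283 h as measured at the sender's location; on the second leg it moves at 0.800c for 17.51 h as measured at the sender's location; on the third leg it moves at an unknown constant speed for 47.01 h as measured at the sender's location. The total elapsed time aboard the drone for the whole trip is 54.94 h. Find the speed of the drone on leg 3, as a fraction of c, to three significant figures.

β = 0.593

Leg 1: β = 0.427; γ = 1/√(1 − 0.427²) = 1/√0.8177 = 1.106; τ_1 = 7.283/1.106 = 6.586 h.
Leg 2: γ = 1/√(1 − 0.800²) = 5/3 ≈ 1.667; τ_2 = 17.51/1.667 = 10.51 h.
Leg 3: speed unknown; τ_3 = 47.01/γ_3.
Total proper time: 6.586 + 10.51 + τ_3 = 54.94, so τ_3 = 54.94 − 17.09 = 37.85 h.
γ_3 = 47.01/37.85 = 1.242; β = √(1 − 1/γ²) = √0.3518.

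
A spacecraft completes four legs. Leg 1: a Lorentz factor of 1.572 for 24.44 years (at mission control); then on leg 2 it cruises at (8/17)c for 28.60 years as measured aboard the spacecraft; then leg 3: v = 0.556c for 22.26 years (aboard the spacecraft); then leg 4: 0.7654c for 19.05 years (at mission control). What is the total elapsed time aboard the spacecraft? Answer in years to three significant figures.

τ = 78.7 years

Leg 1: γ = 1.572; τ_1 = 24.44/1.572 = 15.55 years.
Leg 2: 28.60 years is already measured aboard the spacecraft.
Leg 3: 22.26 years is already measured aboard the spacecraft.
Leg 4: γ = 1/√(1 − 0.7654²) = 1/√0.4142 = 1.554; τ_4 = 19.05/1.554 = 12.26 years.
Total: 15.55 + 28.60 + 22.26 + 12.26 years.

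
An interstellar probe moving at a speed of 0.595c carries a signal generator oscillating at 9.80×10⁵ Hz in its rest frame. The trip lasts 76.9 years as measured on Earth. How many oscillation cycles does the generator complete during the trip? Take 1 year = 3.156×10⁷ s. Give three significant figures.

γ = 1/√(1 − 0.595²) = 1/√0.6460 = 1.244
The oscillator's own cycle count is N = f × τ where τ is the proper time aboard the probe. τ = Δt/γ = 76.9/1.244 = 61.81 years = 1.951×10⁹ s.
N = 9.80×10⁵ × 1.951×10⁹ = 1.912×10¹⁵.

N = 1.91×10¹⁵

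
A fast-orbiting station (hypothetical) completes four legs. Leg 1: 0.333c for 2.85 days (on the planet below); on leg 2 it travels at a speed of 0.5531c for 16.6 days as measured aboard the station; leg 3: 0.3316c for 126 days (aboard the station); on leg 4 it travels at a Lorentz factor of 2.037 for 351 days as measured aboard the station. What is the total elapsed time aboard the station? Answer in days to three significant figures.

τ = 496 days

Leg 1: γ = 1/√(1 − 0.333²) = 1/√0.8891 = 1.061; τ_1 = 2.85/1.061 = 2.687 days.
Leg 2: 16.6 days is already measured aboard the station.
Leg 3: 126 days is already measured aboard the station.
Leg 4: 351 days is already measured aboard the station.
Total: 2.687 + 16.60 + 126.0 + 351.0 days.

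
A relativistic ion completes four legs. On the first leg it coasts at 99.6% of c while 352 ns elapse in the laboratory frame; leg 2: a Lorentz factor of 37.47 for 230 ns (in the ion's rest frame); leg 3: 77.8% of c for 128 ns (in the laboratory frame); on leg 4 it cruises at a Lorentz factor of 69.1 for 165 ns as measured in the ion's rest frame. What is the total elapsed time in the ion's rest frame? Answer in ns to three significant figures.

Leg 1: β = 0.996; γ = 1/√(1 − 0.996²) = 1/√0.007984 = 11.19; τ_1 = 352/11.19 = 31.45 ns.
Leg 2: 230 ns is already measured in the ion's rest frame.
Leg 3: β = 0.778; γ = 1/√(1 − 0.778²) = 1/√0.3947 = 1.592; τ_3 = 128/1.592 = 80.42 ns.
Leg 4: 165 ns is already measured in the ion's rest frame.
Total: 31.45 + 230.0 + 80.42 + 165.0 ns.

τ = 507 ns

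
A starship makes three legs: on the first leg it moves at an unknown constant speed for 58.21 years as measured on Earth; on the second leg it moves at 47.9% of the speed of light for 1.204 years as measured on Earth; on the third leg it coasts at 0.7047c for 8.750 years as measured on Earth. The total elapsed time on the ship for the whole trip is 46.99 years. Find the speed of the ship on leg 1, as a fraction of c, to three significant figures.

β = 0.731

Leg 1: speed unknown; τ_1 = 58.21/γ_1.
Leg 2: β = 0.479; γ = 1/√(1 − 0.479²) = 1/√0.7706 = 1.139; τ_2 = 1.204/1.139 = 1.057 years.
Leg 3: γ = 1/√(1 − 0.7047²) = 1/√0.5034 = 1.409; τ_3 = 8.750/1.409 = 6.208 years.
Total proper time: τ_1 + 1.057 + 6.208 = 46.99, so τ_1 = 46.99 − 7.265 = 39.72 years.
γ_1 = 58.21/39.72 = 1.465; β = √(1 − 1/γ²) = √0.5343.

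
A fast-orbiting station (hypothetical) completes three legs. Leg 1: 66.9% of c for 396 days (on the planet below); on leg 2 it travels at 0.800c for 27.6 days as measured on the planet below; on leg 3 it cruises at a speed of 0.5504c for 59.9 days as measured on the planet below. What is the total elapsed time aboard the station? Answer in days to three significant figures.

Leg 1: β = 0.669; γ = 1/√(1 − 0.669²) = 1/√0.5524 = 1.345; τ_1 = 396/1.345 = 294.3 days.
Leg 2: γ = 1/√(1 − 0.800²) = 5/3 ≈ 1.667; τ_2 = 27.6/1.667 = 16.56 days.
Leg 3: γ = 1/√(1 − 0.5504²) = 1/√0.6971 = 1.198; τ_3 = 59.9/1.198 = 50.01 days.
Total: 294.3 + 16.56 + 50.01 days.

τ = 361 days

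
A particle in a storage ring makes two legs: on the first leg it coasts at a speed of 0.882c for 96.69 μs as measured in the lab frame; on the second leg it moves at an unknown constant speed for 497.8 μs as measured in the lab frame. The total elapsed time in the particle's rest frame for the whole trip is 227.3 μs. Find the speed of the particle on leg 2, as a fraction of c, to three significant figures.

β = 0.931

Leg 1: γ = 1/√(1 − 0.882²) = 1/√0.2221 = 2.122; τ_1 = 96.69/2.122 = 45.57 μs.
Leg 2: speed unknown; τ_2 = 497.8/γ_2.
Total proper time: 45.57 + τ_2 = 227.3, so τ_2 = 227.3 − 45.57 = 181.7 μs.
γ_2 = 497.8/181.7 = 2.739; β = √(1 − 1/γ²) = √0.8667.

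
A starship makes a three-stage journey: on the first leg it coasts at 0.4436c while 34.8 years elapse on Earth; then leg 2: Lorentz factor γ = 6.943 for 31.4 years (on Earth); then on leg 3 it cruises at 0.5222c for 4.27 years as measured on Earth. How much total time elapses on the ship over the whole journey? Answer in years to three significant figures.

Leg 1: γ = 1/√(1 − 0.4436²) = 1/√0.8032 = 1.116; τ_1 = 34.8/1.116 = 31.19 years.
Leg 2: γ = 6.943; τ_2 = 31.4/6.943 = 4.523 years.
Leg 3: γ = 1/√(1 − 0.5222²) = 1/√0.7273 = 1.173; τ_3 = 4.27/1.173 = 3.642 years.
Total: 31.19 + 4.523 + 3.642 years.

τ = 39.4 years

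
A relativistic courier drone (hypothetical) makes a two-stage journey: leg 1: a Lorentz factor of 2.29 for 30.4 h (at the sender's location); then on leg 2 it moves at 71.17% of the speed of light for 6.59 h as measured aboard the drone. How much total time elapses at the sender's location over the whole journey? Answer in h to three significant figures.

Δt = 39.8 h

Leg 1: 30.4 h is already measured at the sender's location.
Leg 2: β = 0.7117; γ = 1/√(1 − 0.7117²) = 1/√0.4935 = 1.424; Δt_2 = 1.424 × 6.59 = 9.381 h.
Total: 30.40 + 9.381 h.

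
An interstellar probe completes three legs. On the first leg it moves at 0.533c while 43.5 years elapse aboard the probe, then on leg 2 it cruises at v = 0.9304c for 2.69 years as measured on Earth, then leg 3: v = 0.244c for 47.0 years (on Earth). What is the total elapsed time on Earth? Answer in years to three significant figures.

Δt = 101 years

Leg 1: γ = 1/√(1 − 0.533²) = 1/√0.7159 = 1.182; Δt_1 = 1.182 × 43.5 = 51.41 years.
Leg 2: 2.69 years is already measured on Earth.
Leg 3: 47.0 years is already measured on Earth.
Total: 51.41 + 2.690 + 47.00 years.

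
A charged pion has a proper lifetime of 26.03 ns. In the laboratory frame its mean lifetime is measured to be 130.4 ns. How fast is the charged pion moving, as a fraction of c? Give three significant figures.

v = 0.980c

γ = Δt/τ₀ = 130.4/26.03 = 5.010
β = √(1 − 1/γ²) = √(1 − 0.03985) = √0.9602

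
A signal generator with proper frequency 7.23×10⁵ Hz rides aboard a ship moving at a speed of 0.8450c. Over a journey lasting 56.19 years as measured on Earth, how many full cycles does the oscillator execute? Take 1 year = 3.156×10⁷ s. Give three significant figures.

γ = 1/√(1 − 0.8450²) = 1/√0.2860 = 1.870
The oscillator's own cycle count is N = f × τ where τ is the proper time on the ship. τ = Δt/γ = 56.19/1.870 = 30.05 years = 9.483×10⁸ s.
N = 7.23×10⁵ × 9.483×10⁸ = 6.856×10¹⁴.

N = 6.86×10¹⁴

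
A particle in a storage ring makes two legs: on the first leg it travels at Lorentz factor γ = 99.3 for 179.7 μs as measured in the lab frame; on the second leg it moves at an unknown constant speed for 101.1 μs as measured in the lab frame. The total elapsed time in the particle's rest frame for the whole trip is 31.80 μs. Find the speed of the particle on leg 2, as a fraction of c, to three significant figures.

β = 0.955

Leg 1: γ = 99.3; τ_1 = 179.7/99.30 = 1.810 μs.
Leg 2: speed unknown; τ_2 = 101.1/γ_2.
Total proper time: 1.810 + τ_2 = 31.80, so τ_2 = 31.80 − 1.810 = 29.99 μs.
γ_2 = 101.1/29.99 = 3.371; β = √(1 − 1/γ²) = √0.9120.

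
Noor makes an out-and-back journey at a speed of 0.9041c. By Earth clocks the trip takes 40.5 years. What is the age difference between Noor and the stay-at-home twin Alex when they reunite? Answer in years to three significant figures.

Δt − τ = 23.2 years

γ = 1/√(1 − 0.9041²) = 1/√0.1826 = 2.340
Noor's elapsed proper time: τ = 40.5/2.340 = 17.31 years.
Age gap = Δt − τ = 40.5 − 17.31 years.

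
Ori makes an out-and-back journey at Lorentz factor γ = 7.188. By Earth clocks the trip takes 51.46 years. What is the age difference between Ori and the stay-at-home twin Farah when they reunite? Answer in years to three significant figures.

γ = 7.188
Ori's elapsed proper time: τ = 51.46/7.188 = 7.159 years.
Age gap = Δt − τ = 51.46 − 7.159 years.

Δt − τ = 44.3 years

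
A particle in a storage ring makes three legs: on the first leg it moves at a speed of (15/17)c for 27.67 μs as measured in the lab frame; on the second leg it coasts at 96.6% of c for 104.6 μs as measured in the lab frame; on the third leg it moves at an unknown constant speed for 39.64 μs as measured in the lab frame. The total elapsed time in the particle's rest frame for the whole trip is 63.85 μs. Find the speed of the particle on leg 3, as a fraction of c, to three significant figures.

β = 0.800

Leg 1: γ = 1/√(1 − (15/17)²) = 17/8 = 2.125; τ_1 = 27.67/2.125 = 13.02 μs.
Leg 2: β = 0.966; γ = 1/√(1 − 0.966²) = 1/√0.06684 = 3.868; τ_2 = 104.6/3.868 = 27.04 μs.
Leg 3: speed unknown; τ_3 = 39.64/γ_3.
Total proper time: 13.02 + 27.04 + τ_3 = 63.85, so τ_3 = 63.85 − 40.06 = 23.79 μs.
γ_3 = 39.64/23.79 = 1.667; β = √(1 − 1/γ²) = √0.6400.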